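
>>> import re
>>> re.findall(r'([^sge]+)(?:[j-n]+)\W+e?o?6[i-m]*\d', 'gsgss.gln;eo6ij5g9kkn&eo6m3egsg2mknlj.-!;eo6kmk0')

['l', '9kk', '2mknl']

Pattern: one or more of any character except [sge] (captured); then one or more of a character in [j-n] (non-capturing group); then one or more of a non-word character, then optionally the literal 'e', then optionally the literal 'o'; then the literal '6', then zero or more of a character in [i-m]; then a digit.
`findall` collects group 1 from each match (3 total).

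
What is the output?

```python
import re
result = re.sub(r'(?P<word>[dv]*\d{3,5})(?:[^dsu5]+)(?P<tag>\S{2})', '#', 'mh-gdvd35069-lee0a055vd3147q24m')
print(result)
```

Every occurrence is swapped for '#'.

mh-g##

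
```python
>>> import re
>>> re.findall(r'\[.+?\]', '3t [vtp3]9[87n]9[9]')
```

With the lazy modifier that quantifier settles for the fewest repetitions that let the rest of the pattern succeed (the atoms after it are unaffected and can still be greedy).
Walking the string: at [3:9] → '[vtp3]'; at [10:15] → '[87n]'; at [16:19] → '[9]'.
`findall` yields the raw match text (3 of them) because the pattern has no groups.

['[vtp3]', '[87n]', '[9]']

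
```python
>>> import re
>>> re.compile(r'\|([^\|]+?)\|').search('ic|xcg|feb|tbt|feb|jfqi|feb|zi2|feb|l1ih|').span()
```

`re.search` tries every starting position until one works.
The match spans [2:7] → '|xcg|'.
Captured: group 1 = 'xcg'.

(2, 7)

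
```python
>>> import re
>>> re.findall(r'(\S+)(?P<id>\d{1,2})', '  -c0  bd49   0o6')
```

[('-c', '0'), ('bd4', '9'), ('0o', '6')]

The pattern matches one or more of a non-whitespace character (captured); then 1 to 2 of a digit (captured as 'id').
Walking the string: at [2:5] match '-c0', groups = ('-c', '0'); at [7:11] match 'bd49', groups = ('bd4', '9'); at [14:17] match '0o6', groups = ('0o', '6').
With 2 capturing groups, `findall` returns a 2-tuple per match.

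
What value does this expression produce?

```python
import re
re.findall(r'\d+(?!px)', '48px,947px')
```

['4', '94']

Because the assertion is negative and zero-width, positions next to the forbidden text are skipped.
Since nothing is captured, `findall` lists the 2 matched substrings directly.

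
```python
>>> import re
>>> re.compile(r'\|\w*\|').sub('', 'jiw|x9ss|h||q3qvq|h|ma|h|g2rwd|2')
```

'jiwhq3qvqmag2rwd|2'

Each match is replaced by ''.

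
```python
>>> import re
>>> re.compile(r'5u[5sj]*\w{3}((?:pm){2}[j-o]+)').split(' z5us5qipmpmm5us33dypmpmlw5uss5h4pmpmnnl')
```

[' z', 'pmpmm', '5us33dypmpmlw', 'pmpmnnl', '']

Because the pattern has a capturing group, `split` also inserts each captured text between the pieces.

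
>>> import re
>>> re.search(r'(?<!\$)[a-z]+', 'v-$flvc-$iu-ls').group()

'v'

A negative assertion filters positions out without eating any characters.
The match spans [0:1] → 'v'.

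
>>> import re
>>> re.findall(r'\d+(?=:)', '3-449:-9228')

['449']

The `(?=…)`/`(?<=…)` assertion just peeks at neighbouring text; it doesn't advance the match position.
Walking the string: at [2:5] → '449'.
Since nothing is captured, `findall` lists the 1 matched substring directly.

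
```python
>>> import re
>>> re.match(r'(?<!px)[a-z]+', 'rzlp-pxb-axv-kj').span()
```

(0, 4)

The negative lookaround is zero-width — it rules out positions where the adjacent text would match, without consuming anything.
`match` is anchored at position 0; if the pattern doesn't fit there, it returns None.
The match spans [0:4] → 'rzlp'.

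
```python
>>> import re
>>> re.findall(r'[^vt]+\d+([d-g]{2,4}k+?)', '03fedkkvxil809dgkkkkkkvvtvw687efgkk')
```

['fedk', 'dgk', 'efgk']

The `?` after the quantifier makes it lazy — it takes as little as possible before letting the rest of the pattern try.
Because there's exactly one group, `findall` drops the full match and keeps group 1 from each hit.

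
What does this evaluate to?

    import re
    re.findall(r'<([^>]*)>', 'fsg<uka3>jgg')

['uka3']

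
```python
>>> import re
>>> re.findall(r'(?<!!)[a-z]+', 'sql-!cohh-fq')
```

['sql', 'ohh', 'fq']

`(?!…)`/`(?<!…)` only lets a position through if the neighbouring text does NOT match; no characters are consumed.
Matches: at [0:3] → 'sql'; at [6:9] → 'ohh'; at [10:12] → 'fq'.
`findall` yields the raw match text (3 of them) because the pattern has no groups.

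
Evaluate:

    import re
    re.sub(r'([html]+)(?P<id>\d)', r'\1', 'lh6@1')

The pattern matches one or more of one of [html] (captured); then a digit (captured as 'id').
Matches: at [0:3] → 'lh6'.
The replacement refers to a captured group, so each match is rewritten using its own captured text.

'lh@1'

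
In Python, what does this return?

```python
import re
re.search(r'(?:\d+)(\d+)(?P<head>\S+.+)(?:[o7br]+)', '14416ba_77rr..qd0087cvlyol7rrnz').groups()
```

('6', 'ba_77rr..qd0087cvlyol7r')

Pattern: one or more of a digit (non-capturing group); then one or more of a digit (captured); then one or more of a non-whitespace character, then one or more of any character (captured as 'head'); then one or more of one of [o7br] (non-capturing group).
Unlike `match`, `search` isn't anchored — it looks for the pattern anywhere in the string.
The match spans [0:29] → '14416ba_77rr..qd0087cvlyol7rr'.
Captured: group 1 = '6', group 2 = 'ba_77rr..qd0087cvlyol7r'.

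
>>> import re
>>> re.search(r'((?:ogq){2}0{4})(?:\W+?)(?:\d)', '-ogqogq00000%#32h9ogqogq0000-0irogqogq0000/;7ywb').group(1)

'ogqogq0000'

This matches the literal 'ogq' repeated 2 times, then exactly 4 of the literal '0' (captured); then one or more of a non-word character (lazy) (non-capturing group); then a digit (non-capturing group).
`search` walks the string left to right and returns the first match it finds.
The match spans [18:30] → 'ogqogq0000-0'.
Captured: group 1 = 'ogqogq0000'.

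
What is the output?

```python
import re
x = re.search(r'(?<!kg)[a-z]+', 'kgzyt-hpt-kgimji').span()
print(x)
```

(0, 5)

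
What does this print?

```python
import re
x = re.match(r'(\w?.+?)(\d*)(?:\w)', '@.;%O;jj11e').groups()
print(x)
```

('@.;%', '')

Pattern: optionally a word character, then one or more of any character (lazy) (captured); then zero or more of a digit (captured); then a word character (non-capturing group).
Lazy quantifiers expand one character at a time until the remainder of the pattern can match.
`re.match` only tries the pattern at the start of the string.
The match spans [0:5] → '@.;%O'.
Captured: group 1 = '@.;%', group 2 = ''.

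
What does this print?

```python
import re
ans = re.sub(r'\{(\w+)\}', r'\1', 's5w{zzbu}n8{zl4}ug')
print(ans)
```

Matches: at [3:9] → '{zzbu}'; at [11:16] → '{zl4}'.
`\1` in the replacement pulls in group 1's text for each match.

s5wzzbun8zl4ug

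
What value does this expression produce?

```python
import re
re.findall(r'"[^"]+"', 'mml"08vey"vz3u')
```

['"08vey"']

Scanning left to right: at [3:10] → '"08vey"'.
Since nothing is captured, `findall` lists the 1 matched substring directly.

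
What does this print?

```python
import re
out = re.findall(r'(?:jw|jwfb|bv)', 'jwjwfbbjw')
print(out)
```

`|` is ordered: at each position the engine commits to the first alternative that works.
Scanning left to right: at [0:2] → 'jw'; at [2:4] → 'jw'; at [7:9] → 'jw'.
`findall` yields the raw match text (3 of them) because the pattern has no groups.

['jw', 'jw', 'jw']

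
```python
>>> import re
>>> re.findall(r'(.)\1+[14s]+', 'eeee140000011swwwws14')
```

The backreference `\1` re-matches whatever the first group consumed, character for character.
Matches: at [0:6] match 'eeee14', group 1 = 'e'; at [6:14] match '0000011s', group 1 = '0'; at [14:21] match 'wwwws14', group 1 = 'w'.
`findall` collects group 1 from each match (3 total).

['e', '0', 'w']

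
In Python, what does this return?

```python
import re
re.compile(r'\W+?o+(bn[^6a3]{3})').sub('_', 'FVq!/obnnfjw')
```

'FVq_w'

The pattern matches one or more of a non-word character (lazy); then one or more of a literal 'o'; then the literal 'bn', then exactly 3 of any character except [6a3] (captured).
`sub` substitutes '_' at each match site.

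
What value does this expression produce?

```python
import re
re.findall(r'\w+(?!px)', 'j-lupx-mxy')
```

Because the assertion is negative and zero-width, positions next to the forbidden text are skipped.
Scanning left to right: at [0:1] → 'j'; at [2:6] → 'lupx'; at [7:10] → 'mxy'.
`findall` yields the raw match text (3 of them) because the pattern has no groups.

['j', 'lupx', 'mxy']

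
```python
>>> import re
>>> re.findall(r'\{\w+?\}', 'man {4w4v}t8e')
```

['{4w4v}']

With no groups in the pattern, `findall` gives back each whole match — 1 here.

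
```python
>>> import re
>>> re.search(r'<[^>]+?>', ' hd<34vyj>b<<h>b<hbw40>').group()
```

'<34vyj>'

Unlike `match`, `search` isn't anchored — it looks for the pattern anywhere in the string.
The match spans [3:10] → '<34vyj>'.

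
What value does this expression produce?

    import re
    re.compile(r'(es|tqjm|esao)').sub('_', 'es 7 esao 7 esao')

Alternation tries branches left to right and keeps the first one that lets the overall match succeed at that position.
Every occurrence is swapped for '_'.

'_ 7 _ao 7 _ao'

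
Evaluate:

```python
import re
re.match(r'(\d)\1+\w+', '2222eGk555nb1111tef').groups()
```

The match spans [0:19] → '2222eGk555nb1111tef'.
Captured: group 1 = '2'.

('2',)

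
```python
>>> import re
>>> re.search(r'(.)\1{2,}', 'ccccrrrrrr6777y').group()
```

'cccc'

The backreference `\1` re-matches whatever the first group consumed, character for character.
`re.search` scans for the first position where the pattern succeeds.
The match spans [0:4] → 'cccc'.
Captured: group 1 = 'c'.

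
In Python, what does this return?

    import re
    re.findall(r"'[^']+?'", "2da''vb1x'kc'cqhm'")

["'vb1x'", "'cqhm'"]

Matches: at [4:10] → "'vb1x'"; at [12:18] → "'cqhm'".
`findall` yields the raw match text (2 of them) because the pattern has no groups.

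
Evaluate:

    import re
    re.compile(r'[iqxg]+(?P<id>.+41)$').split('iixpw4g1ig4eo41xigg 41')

This matches one or more of one of [iqxg]; then one or more of any character, then the literal '41' (captured as 'id'); then anchored at the end.
Matches to split on: at [0:22] → 'iixpw4g1ig4eo41xigg 41'.
With a capturing group present, the delimiter's captured portion is kept in the result list.

['', 'pw4g1ig4eo41xigg 41', '']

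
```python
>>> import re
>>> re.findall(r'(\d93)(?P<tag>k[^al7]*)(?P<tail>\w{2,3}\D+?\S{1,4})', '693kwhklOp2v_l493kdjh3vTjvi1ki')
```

`findall` packs the 3 group values into a tuple for every match.

[('693', 'kwhk', 'lOp2v_l'), ('493', 'kdjh3vTjv', 'i1ki')]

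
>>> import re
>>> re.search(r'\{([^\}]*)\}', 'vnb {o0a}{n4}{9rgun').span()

The match spans [4:9] → '{o0a}'.

(4, 9)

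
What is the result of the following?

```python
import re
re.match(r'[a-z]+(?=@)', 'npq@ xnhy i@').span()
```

Because the assertion is zero-width, the text it checks is not consumed and won't appear in the result.
`re.match` won't scan ahead — the pattern has to work from the very first character.
The match spans [0:3] → 'npq'.

(0, 3)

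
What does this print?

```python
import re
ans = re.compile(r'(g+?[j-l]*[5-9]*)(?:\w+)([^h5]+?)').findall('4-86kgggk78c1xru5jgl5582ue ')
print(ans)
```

[('g', ' ')]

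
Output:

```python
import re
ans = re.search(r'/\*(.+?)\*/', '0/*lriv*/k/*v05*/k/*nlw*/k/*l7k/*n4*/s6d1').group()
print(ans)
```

A non-greedy quantifier consumes as few characters as it can — just enough that the remainder of the pattern still matches from where it stops; whatever follows it matches normally.
The match spans [1:9] → '/*lriv*/'.

/*lriv*/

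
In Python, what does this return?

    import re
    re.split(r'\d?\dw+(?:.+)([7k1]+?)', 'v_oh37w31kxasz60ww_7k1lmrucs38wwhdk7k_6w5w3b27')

['v_oh', '7', '']

The group in the pattern means `split` returns the separators' captures alongside the pieces.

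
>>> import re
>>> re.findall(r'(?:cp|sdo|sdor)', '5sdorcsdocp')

['sdo', 'sdo', 'cp']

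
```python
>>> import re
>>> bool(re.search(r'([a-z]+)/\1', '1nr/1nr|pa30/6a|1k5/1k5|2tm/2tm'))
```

False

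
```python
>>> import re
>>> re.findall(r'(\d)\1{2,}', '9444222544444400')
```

['4', '2', '4']

A backreference is literal: `\1` must see the identical characters the first group matched.
Scanning left to right: at [1:4] match '444', group 1 = '4'; at [4:7] match '222', group 1 = '2'; at [8:14] match '444444', group 1 = '4'.
One capturing group, so `findall` returns just the captured substring from each match — 3 in all.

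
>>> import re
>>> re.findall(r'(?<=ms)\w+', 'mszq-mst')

Lookahead/lookbehind check context without consuming it, so the matched span excludes the asserted characters.
No capturing groups, so `findall` returns the 2 full match strings.

['zq', 't']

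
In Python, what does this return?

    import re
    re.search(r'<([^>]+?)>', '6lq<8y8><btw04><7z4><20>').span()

The match spans [3:8] → '<8y8>'.

(3, 8)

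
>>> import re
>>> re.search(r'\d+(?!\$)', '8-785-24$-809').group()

'8'

The negative lookaround is zero-width — it rules out positions where the adjacent text would match, without consuming anything.
`search` walks the string left to right and returns the first match it finds.
The match spans [0:1] → '8'.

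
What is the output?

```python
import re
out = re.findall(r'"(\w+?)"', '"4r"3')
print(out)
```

['4r']

Walking the string: at [0:4] match '"4r"', group 1 = '4r'.
With a single group, `findall` returns only what that group captured — 1 item.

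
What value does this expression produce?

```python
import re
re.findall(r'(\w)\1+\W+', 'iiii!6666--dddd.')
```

['i', '6', 'd']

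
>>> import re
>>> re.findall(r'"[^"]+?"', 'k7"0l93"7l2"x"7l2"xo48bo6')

`findall` yields the raw match text (2 of them) because the pattern has no groups.

['"0l93"', '"x"']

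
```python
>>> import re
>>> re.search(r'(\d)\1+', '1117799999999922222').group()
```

'111'

`\1` has to match the exact text group 1 already captured.
`search` walks the string left to right and returns the first match it finds.
The match spans [0:3] → '111'.
Captured: group 1 = '1'.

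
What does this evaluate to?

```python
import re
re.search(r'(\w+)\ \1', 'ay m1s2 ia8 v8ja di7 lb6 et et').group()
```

'et et'

`\1` has to match the exact text group 1 already captured.
`search` walks the string left to right and returns the first match it finds.
The match spans [25:30] → 'et et'.
Captured: group 1 = 'et'.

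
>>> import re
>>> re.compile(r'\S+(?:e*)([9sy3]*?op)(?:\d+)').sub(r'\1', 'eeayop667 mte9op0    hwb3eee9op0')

'op op    op'

Each match is replaced using the text its own group 1 captured.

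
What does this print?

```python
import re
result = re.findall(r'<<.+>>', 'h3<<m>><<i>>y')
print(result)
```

['<<m>><<i>>']

Walking the string: at [2:12] → '<<m>><<i>>'.
`findall` yields the raw match text (1 of them) because the pattern has no groups.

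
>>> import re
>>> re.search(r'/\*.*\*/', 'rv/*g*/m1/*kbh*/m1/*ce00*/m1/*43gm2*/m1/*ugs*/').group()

'/*g*/m1/*kbh*/m1/*ce00*/m1/*43gm2*/m1/*ugs*/'

`re.search` scans for the first position where the pattern succeeds.
The match spans [2:46] → '/*g*/m1/*kbh*/m1/*ce00*/m1/*43gm2*/m1/*ugs*/'.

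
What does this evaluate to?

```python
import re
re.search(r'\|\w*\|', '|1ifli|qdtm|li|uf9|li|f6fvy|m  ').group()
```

'|1ifli|'

`re.search` scans for the first position where the pattern succeeds.
The match spans [0:7] → '|1ifli|'.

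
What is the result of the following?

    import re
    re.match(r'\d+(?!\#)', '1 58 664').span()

(0, 1)

Because the assertion is negative and zero-width, positions next to the forbidden text are skipped.
With `match`, the pattern is implicitly anchored at the beginning.
The match spans [0:1] → '1'.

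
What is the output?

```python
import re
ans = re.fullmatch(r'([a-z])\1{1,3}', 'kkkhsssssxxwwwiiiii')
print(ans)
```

None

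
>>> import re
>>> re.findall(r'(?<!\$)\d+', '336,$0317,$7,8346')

['336', '317', '8346']

The negative lookaround is zero-width — it rules out positions where the adjacent text would match, without consuming anything.
Scanning left to right: at [0:3] → '336'; at [6:9] → '317'; at [13:17] → '8346'.
`findall` yields the raw match text (3 of them) because the pattern has no groups.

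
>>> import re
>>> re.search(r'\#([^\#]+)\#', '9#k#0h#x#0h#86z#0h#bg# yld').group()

The match spans [1:4] → '#k#'.

'#k#'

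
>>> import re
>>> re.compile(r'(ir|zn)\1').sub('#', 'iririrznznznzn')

'#ir##'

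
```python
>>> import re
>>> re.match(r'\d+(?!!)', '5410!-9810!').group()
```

`re.match` won't scan ahead — the pattern has to work from the very first character.
The match spans [0:3] → '541'.

'541'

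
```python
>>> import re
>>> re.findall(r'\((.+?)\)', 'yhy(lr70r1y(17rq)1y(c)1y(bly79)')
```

['lr70r1y(17rq', 'c', 'bly79']

Scanning left to right: at [3:17] match '(lr70r1y(17rq)', group 1 = 'lr70r1y(17rq'; at [19:22] match '(c)', group 1 = 'c'; at [24:31] match '(bly79)', group 1 = 'bly79'.
One capturing group, so `findall` returns just the captured substring from each match — 3 in all.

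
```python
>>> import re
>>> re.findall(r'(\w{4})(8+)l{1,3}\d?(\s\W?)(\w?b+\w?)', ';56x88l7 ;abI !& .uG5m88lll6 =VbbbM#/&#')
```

The pattern matches exactly 4 of a word character (captured); then one or more of a literal '8' (captured); then 1 to 3 of a literal 'l', then optionally a digit; then whitespace, then optionally a non-word character (captured); then optionally a word character, then one or more of a literal 'b', then optionally a word character (captured).
Scanning left to right: at [1:13] match '56x88l7 ;abI', groups = ('56x8', '8', ' ;', 'abI'); at [18:35] match 'uG5m88lll6 =VbbbM', groups = ('uG5m', '88', ' =', 'VbbbM').
`findall` packs the 4 group values into a tuple for every match.

[('56x8', '8', ' ;', 'abI'), ('uG5m', '88', ' =', 'VbbbM')]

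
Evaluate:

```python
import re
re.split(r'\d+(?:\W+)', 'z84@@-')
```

['z', '']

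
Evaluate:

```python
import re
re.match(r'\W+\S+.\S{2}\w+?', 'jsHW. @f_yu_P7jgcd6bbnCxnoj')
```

None

This matches one or more of a non-word character, then one or more of a non-whitespace character; then any character; then exactly 2 of a non-whitespace character, then one or more of a word character (lazy).
`match` is anchored at position 0; if the pattern doesn't fit there, it returns None.
Here the pattern fails at index 0, so the call returns None.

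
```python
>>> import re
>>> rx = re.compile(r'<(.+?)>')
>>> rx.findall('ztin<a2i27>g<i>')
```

A non-greedy quantifier consumes as few characters as it can — just enough that the remainder of the pattern still matches from where it stops; whatever follows it matches normally.
`findall` collects group 1 from each match (2 total).

['a2i27', 'i']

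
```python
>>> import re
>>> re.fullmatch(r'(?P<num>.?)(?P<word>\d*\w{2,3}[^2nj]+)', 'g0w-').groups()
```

This matches optionally any character (captured as 'num'); then zero or more of a digit, then 2 to 3 of a word character, then one or more of any character except [2nj] (captured as 'word').
`fullmatch` succeeds only if the pattern covers the string from start to end.
The match spans [0:4] → 'g0w-'.
Captured: group 1 = 'g', group 2 = '0w-'.

('g', '0w-')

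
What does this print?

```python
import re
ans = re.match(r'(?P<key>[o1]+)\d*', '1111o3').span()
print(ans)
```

`re.match` only tries the pattern at the start of the string.
The match spans [0:6] → '1111o3'.

(0, 6)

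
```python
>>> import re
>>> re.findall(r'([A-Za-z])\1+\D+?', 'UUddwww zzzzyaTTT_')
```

['U', 'w', 'z', 'T']

`\1` has to match the exact text group 1 already captured.
Scanning left to right: at [0:3] match 'UUd', group 1 = 'U'; at [4:8] match 'www ', group 1 = 'w'; at [8:13] match 'zzzzy', group 1 = 'z'; at [14:18] match 'TTT_', group 1 = 'T'.
One capturing group, so `findall` returns just the captured substring from each match — 4 in all.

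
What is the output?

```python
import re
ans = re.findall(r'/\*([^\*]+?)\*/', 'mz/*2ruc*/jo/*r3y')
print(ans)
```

Walking the string: at [2:10] match '/*2ruc*/', group 1 = '2ruc'.
One capturing group, so `findall` returns just the captured substring from the one match — 1 in all.

['2ruc']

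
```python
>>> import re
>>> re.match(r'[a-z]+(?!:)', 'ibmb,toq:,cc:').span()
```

(0, 4)

`(?!…)`/`(?<!…)` only lets a position through if the neighbouring text does NOT match; no characters are consumed.
`match` is anchored at position 0; if the pattern doesn't fit there, it returns None.
The match spans [0:4] → 'ibmb'.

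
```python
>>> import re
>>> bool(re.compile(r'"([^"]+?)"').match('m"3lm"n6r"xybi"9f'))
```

With `match`, the pattern is implicitly anchored at the beginning.
Here the string doesn't start with a match, so the call returns None, and `bool(None)` is False.

False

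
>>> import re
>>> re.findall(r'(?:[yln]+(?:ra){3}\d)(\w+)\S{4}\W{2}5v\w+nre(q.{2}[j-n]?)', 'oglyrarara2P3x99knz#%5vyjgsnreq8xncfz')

`findall` packs the 2 group values into a tuple for every match.

[('P3x9', 'q8xn')]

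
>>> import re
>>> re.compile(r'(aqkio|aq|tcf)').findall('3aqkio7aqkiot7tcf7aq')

Alternation tries branches left to right and keeps the first one that lets the overall match succeed at that position.
One capturing group, so `findall` returns just the captured substring from each match — 4 in all.

['aqkio', 'aqkio', 'tcf', 'aq']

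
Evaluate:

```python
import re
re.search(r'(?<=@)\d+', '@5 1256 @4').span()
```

The `(?=…)`/`(?<=…)` assertion just peeks at neighbouring text; it doesn't advance the match position.
The match spans [1:2] → '5'.

(1, 2)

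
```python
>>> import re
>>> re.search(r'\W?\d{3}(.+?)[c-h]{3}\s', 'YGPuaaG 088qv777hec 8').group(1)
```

The match spans [7:20] → ' 088qv777hec '.
Captured: group 1 = 'qv777'.

'qv777'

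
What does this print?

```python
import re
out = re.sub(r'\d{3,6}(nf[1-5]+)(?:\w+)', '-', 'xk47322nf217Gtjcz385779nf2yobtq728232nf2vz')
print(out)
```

The pattern matches 3 to 6 of a digit; then the literal 'nf', then one or more of a character in [1-5] (captured); then one or more of a word character (non-capturing group).
Each match is replaced by '-'.

xk-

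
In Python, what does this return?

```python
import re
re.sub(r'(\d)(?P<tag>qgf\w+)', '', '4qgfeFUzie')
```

''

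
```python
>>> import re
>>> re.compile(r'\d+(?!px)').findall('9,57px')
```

['9', '5']

`(?!…)`/`(?<!…)` only lets a position through if the neighbouring text does NOT match; no characters are consumed.
With no groups in the pattern, `findall` gives back each whole match — 2 here.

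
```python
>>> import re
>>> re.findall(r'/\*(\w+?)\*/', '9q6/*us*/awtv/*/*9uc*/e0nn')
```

Because there's exactly one group, `findall` drops the full match and keeps group 1 from each hit.

['us', '9uc']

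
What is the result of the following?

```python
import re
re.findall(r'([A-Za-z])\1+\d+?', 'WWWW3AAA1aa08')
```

['W', 'A', 'a']

`\1` is not a pattern — it's the concrete string captured by group 1, re-applied verbatim.
One capturing group, so `findall` returns just the captured substring from each match — 3 in all.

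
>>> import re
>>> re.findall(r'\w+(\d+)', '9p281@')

['1']

Because there's exactly one group, `findall` drops the full match and keeps group 1 from the one hit.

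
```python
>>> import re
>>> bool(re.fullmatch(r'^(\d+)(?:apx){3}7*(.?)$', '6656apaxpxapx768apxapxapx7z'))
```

For `fullmatch`, every character of the input must be accounted for by the pattern.
Here the pattern can't cover the whole string, so the call returns None, and `bool(None)` is False.

False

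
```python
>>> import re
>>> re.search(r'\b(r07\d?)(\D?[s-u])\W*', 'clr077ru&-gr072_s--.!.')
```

None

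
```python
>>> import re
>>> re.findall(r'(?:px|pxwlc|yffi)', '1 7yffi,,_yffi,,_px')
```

Scanning left to right: at [3:7] → 'yffi'; at [10:14] → 'yffi'; at [17:19] → 'px'.
No capturing groups, so `findall` returns the 3 full match strings.

['yffi', 'yffi', 'px']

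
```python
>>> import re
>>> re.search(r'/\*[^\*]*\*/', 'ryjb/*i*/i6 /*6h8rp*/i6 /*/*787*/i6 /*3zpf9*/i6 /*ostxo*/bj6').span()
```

`re.search` scans for the first position where the pattern succeeds.
The match spans [4:9] → '/*i*/'.

(4, 9)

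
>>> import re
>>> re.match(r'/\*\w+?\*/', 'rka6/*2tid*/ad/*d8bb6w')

`match` is anchored at position 0; if the pattern doesn't fit there, it returns None.
Here the pattern fails at index 0, so the call returns None.

None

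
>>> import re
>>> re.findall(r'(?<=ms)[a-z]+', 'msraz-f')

['raz']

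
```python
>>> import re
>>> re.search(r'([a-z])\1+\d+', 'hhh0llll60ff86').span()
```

`\1` is not a pattern — it's the concrete string captured by group 1, re-applied verbatim.
Unlike `match`, `search` isn't anchored — it looks for the pattern anywhere in the string.
The match spans [0:4] → 'hhh0'.
Captured: group 1 = 'h'.

(0, 4)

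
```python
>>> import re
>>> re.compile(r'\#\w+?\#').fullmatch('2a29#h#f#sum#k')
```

For `fullmatch`, every character of the input must be accounted for by the pattern.
Here the string isn't matched end-to-end, so the call returns None.

None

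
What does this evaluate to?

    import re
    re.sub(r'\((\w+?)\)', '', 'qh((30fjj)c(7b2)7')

Each match is replaced by ''.

'qh(c7'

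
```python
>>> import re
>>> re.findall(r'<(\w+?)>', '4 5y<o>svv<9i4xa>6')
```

Walking the string: at [4:7] match '<o>', group 1 = 'o'; at [10:17] match '<9i4xa>', group 1 = '9i4xa'.
With a single group, `findall` returns only what that group captured — 2 items.

['o', '9i4xa']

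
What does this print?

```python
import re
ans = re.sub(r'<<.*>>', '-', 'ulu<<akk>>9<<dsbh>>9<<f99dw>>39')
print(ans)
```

ulu-39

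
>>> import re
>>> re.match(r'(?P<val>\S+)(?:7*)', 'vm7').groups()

('vm7',)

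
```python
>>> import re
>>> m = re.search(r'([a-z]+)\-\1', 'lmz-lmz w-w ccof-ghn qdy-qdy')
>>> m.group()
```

A backreference is literal: `\1` must see the identical characters the first group matched.
The match spans [0:7] → 'lmz-lmz'.

'lmz-lmz'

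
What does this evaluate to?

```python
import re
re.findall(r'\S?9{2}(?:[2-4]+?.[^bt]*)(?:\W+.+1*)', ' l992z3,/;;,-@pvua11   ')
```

The pattern matches optionally a non-whitespace character, then exactly 2 of the literal '9'; then one or more of a character in [2-4] (lazy), then any character, then zero or more of any character except [bt] (non-capturing group); then one or more of a non-word character, then one or more of any character, then zero or more of a literal '1' (non-capturing group).
Walking the string: at [1:23] → 'l992z3,/;;,-@pvua11   '.
No capturing groups, so `findall` returns the 1 full match string.

['l992z3,/;;,-@pvua11   ']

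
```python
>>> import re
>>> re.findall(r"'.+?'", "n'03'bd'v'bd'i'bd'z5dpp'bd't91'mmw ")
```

["'03'", "'v'", "'i'", "'z5dpp'", "'t91'"]

Lazy quantifiers expand one character at a time until the remainder of the pattern can match.
With no groups in the pattern, `findall` gives back each whole match — 5 here.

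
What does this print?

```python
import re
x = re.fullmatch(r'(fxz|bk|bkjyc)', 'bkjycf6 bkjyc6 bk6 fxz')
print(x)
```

None

`re.fullmatch` requires the pattern to consume the entire string.
Here the pattern can't cover the whole string, so the call returns None.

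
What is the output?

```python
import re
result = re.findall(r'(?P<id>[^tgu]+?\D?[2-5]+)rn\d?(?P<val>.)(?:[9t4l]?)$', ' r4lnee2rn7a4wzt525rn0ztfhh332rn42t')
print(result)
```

The pattern matches one or more of any character except [tgu] (lazy), then optionally a non-digit, then one or more of a character in [2-5] (captured as 'id'); then the literal 'rn', then optionally a digit; then any character (captured as 'val'); then optionally one of [9t4l] (non-capturing group); then anchored at the end.
Walking the string: at [24:35] match 'fhh332rn42t', groups = ('fhh332', '2').
Multiple groups make `findall` return tuples — one 2-tuple for the one match.

[('fhh332', '2')]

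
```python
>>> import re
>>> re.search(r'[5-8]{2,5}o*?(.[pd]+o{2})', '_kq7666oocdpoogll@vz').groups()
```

The match spans [3:14] → '7666oocdpoo'.
Captured: group 1 = 'cdpoo'.

('cdpoo',)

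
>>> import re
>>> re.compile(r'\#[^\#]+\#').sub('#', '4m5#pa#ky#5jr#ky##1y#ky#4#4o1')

'4m5#ky#ky##ky#4o1'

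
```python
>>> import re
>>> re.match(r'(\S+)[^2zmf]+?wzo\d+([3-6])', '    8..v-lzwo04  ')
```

None

Pattern: one or more of a non-whitespace character (captured); then one or more of any character except [2zmf] (lazy), then the literal 'wzo', then one or more of a digit; then a character in [3-6] (captured).
`re.match` only tries the pattern at the start of the string.
Here the string doesn't start with a match, so the call returns None.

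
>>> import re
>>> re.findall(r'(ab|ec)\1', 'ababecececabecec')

['ab', 'ec', 'ec']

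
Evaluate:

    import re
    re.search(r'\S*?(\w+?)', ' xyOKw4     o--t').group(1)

'x'

Pattern: zero or more of a non-whitespace character (lazy); then one or more of a word character (lazy) (captured).
A `+?`/`*?`/`{m,n}?` starts at its minimum and grows only as far as needed for what follows to match.
`re.search` tries every starting position until one works.
The match spans [1:2] → 'x'.
Captured: group 1 = 'x'.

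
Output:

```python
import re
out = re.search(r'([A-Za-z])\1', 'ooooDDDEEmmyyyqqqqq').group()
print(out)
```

oo

After group 1 captures some text, `\1` only succeeds where that same text appears again.
`re.search` tries every starting position until one works.
The match spans [0:2] → 'oo'.
Captured: group 1 = 'o'.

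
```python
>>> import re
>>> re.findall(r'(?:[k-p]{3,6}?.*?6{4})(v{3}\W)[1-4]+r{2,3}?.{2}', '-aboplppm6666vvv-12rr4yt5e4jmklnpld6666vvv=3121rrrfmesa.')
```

Pattern: 3 to 6 of a character in [k-p] (lazy), then zero or more of any character (lazy), then exactly 4 of the literal '6' (non-capturing group); then exactly 3 of a literal 'v', then a non-word character (captured); then one or more of a character in [1-4], then 2 to 3 of a literal 'r' (lazy); then exactly 2 of any character.
Because there's exactly one group, `findall` drops the full match and keeps group 1 from each hit.

['vvv-', 'vvv=']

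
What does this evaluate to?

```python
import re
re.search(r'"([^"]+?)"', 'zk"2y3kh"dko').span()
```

(2, 9)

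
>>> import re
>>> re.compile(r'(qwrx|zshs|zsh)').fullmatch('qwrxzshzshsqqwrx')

None

`re.fullmatch` is like wrapping the pattern in `^…$` (in single-line mode).
Here there's no way to consume every character, so the call returns None.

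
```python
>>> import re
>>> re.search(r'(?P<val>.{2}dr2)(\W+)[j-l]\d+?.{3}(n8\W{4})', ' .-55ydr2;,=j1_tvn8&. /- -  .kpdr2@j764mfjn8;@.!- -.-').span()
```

(4, 23)

The match spans [4:23] → '5ydr2;,=j1_tvn8&. /'.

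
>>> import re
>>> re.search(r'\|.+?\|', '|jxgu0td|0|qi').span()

The match spans [0:9] → '|jxgu0td|'.

(0, 9)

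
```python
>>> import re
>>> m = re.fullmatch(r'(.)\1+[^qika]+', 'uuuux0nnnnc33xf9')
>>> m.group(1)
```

The match spans [0:16] → 'uuuux0nnnnc33xf9'.
Captured: group 1 = 'u'.

'u'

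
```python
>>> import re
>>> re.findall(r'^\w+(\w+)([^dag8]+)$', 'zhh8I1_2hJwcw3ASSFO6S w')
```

[('S', ' w')]

This matches anchored at the start of the string; then one or more of a word character; then one or more of a word character (captured); then one or more of any character except [dag8] (captured); then anchored at the end.
Walking the string: at [0:23] match 'zhh8I1_2hJwcw3ASSFO6S w', groups = ('S', ' w').
`findall` packs the 2 group values into a tuple for every match.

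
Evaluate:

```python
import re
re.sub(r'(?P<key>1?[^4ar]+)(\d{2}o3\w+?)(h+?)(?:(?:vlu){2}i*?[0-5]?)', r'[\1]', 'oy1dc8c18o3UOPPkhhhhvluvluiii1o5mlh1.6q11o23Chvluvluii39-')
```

'[oy1dc8c]iii1o5mlh1.6q11o23Chvluvluii39-'

With the lazy modifier that quantifier settles for the fewest repetitions that let the rest of the pattern succeed (the atoms after it are unaffected and can still be greedy).
The replacement refers to a captured group, so each match is rewritten using its own captured text.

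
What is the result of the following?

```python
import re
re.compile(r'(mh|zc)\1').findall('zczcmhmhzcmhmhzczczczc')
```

['zc', 'mh', 'mh', 'zc', 'zc']

`\1` is not a pattern — it's the concrete string captured by group 1, re-applied verbatim.
Scanning left to right: at [0:4] match 'zczc', group 1 = 'zc'; at [4:8] match 'mhmh', group 1 = 'mh'; at [10:14] match 'mhmh', group 1 = 'mh'; at [14:18] match 'zczc', group 1 = 'zc'; at [18:22] match 'zczc', group 1 = 'zc'.
`findall` collects group 1 from each match (5 total).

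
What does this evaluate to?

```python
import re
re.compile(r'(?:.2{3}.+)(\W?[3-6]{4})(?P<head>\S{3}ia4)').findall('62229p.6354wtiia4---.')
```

Pattern: any character, then exactly 3 of a literal '2', then one or more of any character (non-capturing group); then optionally a non-word character, then exactly 4 of a character in [3-6] (captured); then exactly 3 of a non-whitespace character, then a literal 'i', then the literal 'a4' (captured as 'head').
Matches: at [0:17] match '62229p.6354wtiia4', groups = ('6354', 'wtiia4').
`findall` packs the 2 group values into a tuple for every match.

[('6354', 'wtiia4')]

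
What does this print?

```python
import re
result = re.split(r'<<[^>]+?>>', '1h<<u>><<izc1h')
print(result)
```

['1h', '<<izc1h']

Matches to split on: at [2:7] → '<<u>>'.
Splitting on the pattern gives 2 pieces.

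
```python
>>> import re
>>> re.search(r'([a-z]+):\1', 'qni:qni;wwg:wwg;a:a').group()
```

'qni:qni'

A backreference is literal: `\1` must see the identical characters the first group matched.
`re.search` scans for the first position where the pattern succeeds.
The match spans [0:7] → 'qni:qni'.
Captured: group 1 = 'qni'.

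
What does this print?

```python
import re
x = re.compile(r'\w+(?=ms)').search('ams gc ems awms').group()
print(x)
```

a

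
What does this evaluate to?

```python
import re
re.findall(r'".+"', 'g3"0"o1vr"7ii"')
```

['"0"o1vr"7ii"']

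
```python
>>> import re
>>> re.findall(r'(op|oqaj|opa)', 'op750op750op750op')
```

Scanning left to right: at [0:2] match 'op', group 1 = 'op'; at [5:7] match 'op', group 1 = 'op'; at [10:12] match 'op', group 1 = 'op'; at [15:17] match 'op', group 1 = 'op'.
With a single group, `findall` returns only what that group captured — 4 items.

['op', 'op', 'op', 'op']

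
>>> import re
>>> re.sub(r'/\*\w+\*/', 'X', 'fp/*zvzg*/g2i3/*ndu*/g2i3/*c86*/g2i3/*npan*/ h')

Matches: at [2:10] → '/*zvzg*/'; at [14:21] → '/*ndu*/'; at [25:32] → '/*c86*/'; at [36:44] → '/*npan*/'.
`sub` substitutes 'X' at each match site.

'fpXg2i3Xg2i3Xg2i3X h'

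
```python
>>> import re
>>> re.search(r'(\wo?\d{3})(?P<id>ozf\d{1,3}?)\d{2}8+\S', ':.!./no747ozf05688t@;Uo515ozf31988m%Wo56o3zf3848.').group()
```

'no747ozf05688t'

The match spans [5:19] → 'no747ozf05688t'.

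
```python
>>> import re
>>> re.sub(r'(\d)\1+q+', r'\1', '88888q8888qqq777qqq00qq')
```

`\1` is not a pattern — it's the concrete string captured by group 1, re-applied verbatim.
`\1` in the replacement pulls in group 1's text for each match.

'8870'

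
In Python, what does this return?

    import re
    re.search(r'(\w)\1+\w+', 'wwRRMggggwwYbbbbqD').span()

(0, 18)

`\1` is not a pattern — it's the concrete string captured by group 1, re-applied verbatim.
The match spans [0:18] → 'wwRRMggggwwYbbbbqD'.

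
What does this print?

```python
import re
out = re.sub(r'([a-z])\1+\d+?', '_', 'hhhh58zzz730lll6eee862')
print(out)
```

The backreference `\1` re-matches whatever the first group consumed, character for character.
Matches: at [0:5] → 'hhhh5'; at [6:10] → 'zzz7'; at [12:16] → 'lll6'; at [16:20] → 'eee8'.
Every occurrence is swapped for '_'.

_8_30__62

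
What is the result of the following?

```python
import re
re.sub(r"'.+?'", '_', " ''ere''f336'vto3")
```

' __vto3'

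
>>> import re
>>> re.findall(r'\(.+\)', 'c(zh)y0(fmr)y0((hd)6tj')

['(zh)y0(fmr)y0((hd)']

Scanning left to right: at [1:19] → '(zh)y0(fmr)y0((hd)'.
Since nothing is captured, `findall` lists the 1 matched substring directly.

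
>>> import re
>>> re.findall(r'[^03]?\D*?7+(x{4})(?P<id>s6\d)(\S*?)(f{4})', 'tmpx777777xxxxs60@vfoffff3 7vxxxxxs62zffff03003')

[('xxxx', 's60', '@vfo', 'ffff')]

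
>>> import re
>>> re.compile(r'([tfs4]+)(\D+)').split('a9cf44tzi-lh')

['a9c', 'f44t', 'zi-lh', '']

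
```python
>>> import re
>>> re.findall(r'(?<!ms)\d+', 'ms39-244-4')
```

['9', '244', '4']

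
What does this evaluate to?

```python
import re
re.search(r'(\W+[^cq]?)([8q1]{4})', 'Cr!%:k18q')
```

None

This matches one or more of a non-word character, then optionally any character except [cq] (captured); then exactly 4 of one of [8q1] (captured).
Here the pattern never matches, so the call returns None.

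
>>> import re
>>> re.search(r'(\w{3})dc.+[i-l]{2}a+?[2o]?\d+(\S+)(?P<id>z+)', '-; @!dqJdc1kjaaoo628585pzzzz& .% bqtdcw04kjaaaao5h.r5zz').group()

'dqJdc1kjaaoo628585pzzzz& .% bqtdcw04kjaaaao5h.r5zz'

Pattern: exactly 3 of a word character (captured); then the literal 'dc', then one or more of any character, then exactly 2 of a character in [i-l]; then one or more of the literal 'a' (lazy), then optionally one of [2o], then one or more of a digit; then one or more of a non-whitespace character (captured); then one or more of a literal 'z' (captured as 'id').
`re.search` tries every starting position until one works.
The match spans [5:55] → 'dqJdc1kjaaoo628585pzzzz& .% bqtdcw04kjaaaao5h.r5zz'.
Captured: group 1 = 'dqJ', group 2 = 'h.r5z', group 3 = 'z'.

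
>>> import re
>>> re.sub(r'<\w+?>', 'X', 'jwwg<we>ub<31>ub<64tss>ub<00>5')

'jwwgXubXubXubX5'

Matches: at [4:8] → '<we>'; at [10:14] → '<31>'; at [16:23] → '<64tss>'; at [25:29] → '<00>'.
Every occurrence is swapped for 'X'.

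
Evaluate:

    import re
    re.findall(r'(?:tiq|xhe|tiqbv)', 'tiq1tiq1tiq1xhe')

['tiq', 'tiq', 'tiq', 'xhe']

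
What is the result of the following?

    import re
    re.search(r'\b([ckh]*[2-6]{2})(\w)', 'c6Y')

The pattern matches a word boundary (`\b`, zero-width); then zero or more of one of [ckh], then exactly 2 of a character in [2-6] (captured); then a word character (captured).
`search` walks the string left to right and returns the first match it finds.
Here no position works, so the call returns None.

None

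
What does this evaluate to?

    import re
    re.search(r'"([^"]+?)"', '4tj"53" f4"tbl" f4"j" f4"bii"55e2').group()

'"53"'

The match spans [3:7] → '"53"'.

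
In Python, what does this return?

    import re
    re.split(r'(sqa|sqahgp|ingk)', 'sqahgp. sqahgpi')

['', 'sqa', 'hgp. ', 'sqa', 'hgpi']

Branches in `(...|...)` are attempted left-to-right; the first branch that allows the whole pattern to succeed is taken.
Matches to split on: at [0:3] → 'sqa'; at [8:11] → 'sqa'.
The group in the pattern means `split` returns the separators' captures alongside the pieces.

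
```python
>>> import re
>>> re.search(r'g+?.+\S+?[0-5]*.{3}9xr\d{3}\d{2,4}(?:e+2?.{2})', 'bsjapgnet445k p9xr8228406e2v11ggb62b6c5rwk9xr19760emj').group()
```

'gnet445k p9xr8228406e2v11ggb62b6c5rwk9xr19760emj'

Pattern: one or more of the literal 'g' (lazy), then one or more of any character, then one or more of a non-whitespace character (lazy); then zero or more of a character in [0-5], then exactly 3 of any character; then the literal '9xr', then exactly 3 of a digit, then 2 to 4 of a digit; then one or more of a literal 'e', then optionally a literal '2', then exactly 2 of any character (non-capturing group).
`re.search` scans for the first position where the pattern succeeds.
The match spans [5:53] → 'gnet445k p9xr8228406e2v11ggb62b6c5rwk9xr19760emj'.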